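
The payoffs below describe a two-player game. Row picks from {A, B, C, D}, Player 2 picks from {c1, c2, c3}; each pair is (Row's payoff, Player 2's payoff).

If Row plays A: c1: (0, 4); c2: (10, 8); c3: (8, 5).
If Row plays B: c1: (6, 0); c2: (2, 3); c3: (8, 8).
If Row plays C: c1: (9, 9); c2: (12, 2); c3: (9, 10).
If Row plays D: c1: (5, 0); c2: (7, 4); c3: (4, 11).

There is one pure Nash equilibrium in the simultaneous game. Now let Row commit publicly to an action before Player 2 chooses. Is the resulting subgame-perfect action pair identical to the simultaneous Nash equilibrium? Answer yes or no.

no

Work backward from Player 2's decision.
- A: BR = c2, leader payoff 10.
- B: BR = c3, leader payoff 8.
- C: BR = c3, leader payoff 9.
- D: BR = c3, leader payoff 4.
Among 10, 8, 9, 4, the best is 10 at A. Subgame-perfect outcome: (A, c2) with payoffs (10, 8).
Now find the simultaneous Nash equilibrium.
Row's best replies: c1→C; c2→C; c3→C.
Player 2's best replies: A→c2; B→c3; C→c3; D→c3.
Only (C, c3) has each player best-responding; Nash payoffs (9, 10).
Sequential outcome (A, c2) differs from the Nash profile (C, c3).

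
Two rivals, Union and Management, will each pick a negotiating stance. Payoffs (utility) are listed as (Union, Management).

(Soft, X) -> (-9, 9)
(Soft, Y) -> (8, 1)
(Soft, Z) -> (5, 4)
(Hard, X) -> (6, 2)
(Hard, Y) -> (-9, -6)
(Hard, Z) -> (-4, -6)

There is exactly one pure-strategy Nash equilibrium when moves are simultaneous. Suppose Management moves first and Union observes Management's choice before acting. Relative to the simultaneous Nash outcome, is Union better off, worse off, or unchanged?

Union best-responds to each possible Management move:
- X: Union compares -9, 6 and picks Hard; Management would get 2.
- Y: Union compares 8, -9 and picks Soft; Management would get 1.
- Z: Union compares 5, -4 and picks Soft; Management would get 4.
Management's induced payoffs are 2, 1, 4, so Management commits to Z. Subgame-perfect outcome: (Soft, Z) with payoffs (5, 4).
Now find the simultaneous Nash equilibrium.
Union's best replies: X→Hard; Y→Soft; Z→Soft.
Management's best replies: Soft→X; Hard→X.
The unique mutual best reply is (Hard, X), giving (6, 2).
Union earns 5 sequentially versus 6 at the Nash outcome: worse off.

worse off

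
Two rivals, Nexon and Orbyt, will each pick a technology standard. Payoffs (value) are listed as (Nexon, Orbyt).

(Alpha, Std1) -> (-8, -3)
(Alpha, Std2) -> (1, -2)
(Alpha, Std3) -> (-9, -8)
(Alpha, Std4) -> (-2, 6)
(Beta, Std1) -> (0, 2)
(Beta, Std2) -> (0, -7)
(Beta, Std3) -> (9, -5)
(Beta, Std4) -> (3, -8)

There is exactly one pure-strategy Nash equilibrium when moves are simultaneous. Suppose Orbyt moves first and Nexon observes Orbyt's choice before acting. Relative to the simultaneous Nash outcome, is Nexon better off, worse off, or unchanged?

Work backward from Nexon's decision.
- Std1: Nexon compares -8, 0 and picks Beta; Orbyt would get 2.
- Std2: Nexon compares 1, 0 and picks Alpha; Orbyt would get -2.
- Std3: Nexon compares -9, 9 and picks Beta; Orbyt would get -5.
- Std4: Nexon compares -2, 3 and picks Beta; Orbyt would get -8.
Among 2, -2, -5, -8, the best is 2 at Std1. Subgame-perfect outcome: (Beta, Std1) with payoffs (0, 2).
Now find the simultaneous Nash equilibrium.
Nexon's best replies: Std1→Beta; Std2→Alpha; Std3→Beta; Std4→Beta.
Orbyt's best replies: Alpha→Std4; Beta→Std1.
The unique mutual best reply is (Beta, Std1), giving (0, 2).
Nexon earns 0 sequentially versus 0 at the Nash outcome: unchanged.

unchanged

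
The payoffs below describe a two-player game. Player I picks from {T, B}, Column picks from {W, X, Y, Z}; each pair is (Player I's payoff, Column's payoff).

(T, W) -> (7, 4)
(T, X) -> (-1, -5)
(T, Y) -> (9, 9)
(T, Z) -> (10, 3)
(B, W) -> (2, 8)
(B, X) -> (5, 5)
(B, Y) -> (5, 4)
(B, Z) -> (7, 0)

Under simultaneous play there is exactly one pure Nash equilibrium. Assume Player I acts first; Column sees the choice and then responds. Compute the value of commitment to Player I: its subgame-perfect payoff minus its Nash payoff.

Column best-responds to each possible Player I move:
- T: Column compares 4, -5, 9, 3 and picks Y; Player I would get 9.
- B: Column compares 8, 5, 4, 0 and picks W; Player I would get 2.
Among 9, 2, the best is 9 at T. Subgame-perfect outcome: (T, Y) with payoffs (9, 9).
For the simultaneous game, intersect best replies.
Player I's best replies: W→T; X→B; Y→T; Z→T.
Column's best replies: T→Y; B→W.
The unique mutual best reply is (T, Y), giving (9, 9).
Player I's commitment gain: 9 − 9 = 0.

0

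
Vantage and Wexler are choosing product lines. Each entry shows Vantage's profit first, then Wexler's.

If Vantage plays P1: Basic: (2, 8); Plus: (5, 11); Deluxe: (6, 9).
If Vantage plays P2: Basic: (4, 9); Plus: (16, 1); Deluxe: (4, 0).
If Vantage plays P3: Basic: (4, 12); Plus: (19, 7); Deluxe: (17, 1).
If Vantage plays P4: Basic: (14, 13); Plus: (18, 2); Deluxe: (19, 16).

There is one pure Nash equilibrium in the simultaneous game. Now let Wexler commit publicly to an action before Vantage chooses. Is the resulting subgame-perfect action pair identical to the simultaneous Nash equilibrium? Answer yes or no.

yes

Backward induction with Wexler moving first.
- Basic: BR = P4, leader payoff 13.
- Plus: BR = P3, leader payoff 7.
- Deluxe: BR = P4, leader payoff 16.
Maximizing over 13, 7, 16, Wexler chooses Deluxe. Subgame-perfect outcome: (P4, Deluxe) with payoffs (19, 16).
Now find the simultaneous Nash equilibrium.
Vantage's best replies: Basic→P4; Plus→P3; Deluxe→P4.
Wexler's best replies: P1→Plus; P2→Basic; P3→Basic; P4→Deluxe.
The unique mutual best reply is (P4, Deluxe), giving (19, 16).
Sequential outcome (P4, Deluxe) coincides with the Nash profile (P4, Deluxe).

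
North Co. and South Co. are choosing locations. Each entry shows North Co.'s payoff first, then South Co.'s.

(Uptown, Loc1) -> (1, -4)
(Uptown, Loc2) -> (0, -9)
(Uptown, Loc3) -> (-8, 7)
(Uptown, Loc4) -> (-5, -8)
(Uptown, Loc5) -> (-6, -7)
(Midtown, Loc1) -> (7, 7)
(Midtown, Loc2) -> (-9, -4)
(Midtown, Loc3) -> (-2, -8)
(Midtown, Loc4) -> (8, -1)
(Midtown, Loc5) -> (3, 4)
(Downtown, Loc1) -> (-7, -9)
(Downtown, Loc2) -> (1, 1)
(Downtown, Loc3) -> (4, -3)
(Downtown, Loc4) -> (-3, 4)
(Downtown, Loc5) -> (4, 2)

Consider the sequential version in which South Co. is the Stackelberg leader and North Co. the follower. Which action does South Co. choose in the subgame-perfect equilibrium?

Loc1

Work backward from North Co.'s decision.
- Loc1: North Co. compares 1, 7, -7 and picks Midtown; South Co. would get 7.
- Loc2: North Co. compares 0, -9, 1 and picks Downtown; South Co. would get 1.
- Loc3: North Co. compares -8, -2, 4 and picks Downtown; South Co. would get -3.
- Loc4: North Co. compares -5, 8, -3 and picks Midtown; South Co. would get -1.
- Loc5: North Co. compares -6, 3, 4 and picks Downtown; South Co. would get 2.
South Co.'s induced payoffs are 7, 1, -3, -1, 2, so South Co. commits to Loc1. Subgame-perfect outcome: (Midtown, Loc1) with payoffs (7, 7).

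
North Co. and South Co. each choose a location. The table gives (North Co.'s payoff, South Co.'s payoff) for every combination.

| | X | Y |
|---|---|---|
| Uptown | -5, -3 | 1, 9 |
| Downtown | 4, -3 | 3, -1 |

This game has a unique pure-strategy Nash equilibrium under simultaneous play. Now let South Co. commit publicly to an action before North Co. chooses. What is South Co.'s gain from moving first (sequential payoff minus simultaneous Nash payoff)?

0

Work backward from North Co.'s decision.
- X → North Co. plays Downtown (best of -5, 4); South Co. gets -3.
- Y → North Co. plays Downtown (best of 1, 3); South Co. gets -1.
Among -3, -1, the best is -1 at Y. Subgame-perfect outcome: (Downtown, Y) with payoffs (3, -1).
Now find the simultaneous Nash equilibrium.
North Co.'s best replies: X→Downtown; Y→Downtown.
South Co.'s best replies: Uptown→Y; Downtown→Y.
The unique mutual best reply is (Downtown, Y), giving (3, -1).
South Co.'s commitment gain: -1 − -1 = 0.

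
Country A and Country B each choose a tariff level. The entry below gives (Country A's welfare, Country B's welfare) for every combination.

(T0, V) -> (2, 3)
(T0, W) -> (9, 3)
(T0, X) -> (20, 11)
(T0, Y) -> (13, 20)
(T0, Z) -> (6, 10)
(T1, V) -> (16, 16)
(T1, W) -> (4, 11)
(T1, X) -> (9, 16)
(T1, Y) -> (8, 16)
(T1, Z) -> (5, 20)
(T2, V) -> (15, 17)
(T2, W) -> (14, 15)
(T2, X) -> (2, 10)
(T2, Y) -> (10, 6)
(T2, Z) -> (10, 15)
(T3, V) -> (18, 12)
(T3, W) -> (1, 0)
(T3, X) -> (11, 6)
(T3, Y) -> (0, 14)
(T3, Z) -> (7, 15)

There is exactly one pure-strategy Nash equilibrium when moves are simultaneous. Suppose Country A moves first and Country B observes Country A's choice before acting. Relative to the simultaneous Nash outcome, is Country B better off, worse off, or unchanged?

worse off

Solve by backward induction (Country A leads).
- T0: BR = Y, leader payoff 13.
- T1: BR = Z, leader payoff 5.
- T2: BR = V, leader payoff 15.
- T3: BR = Z, leader payoff 7.
Maximizing over 13, 5, 15, 7, Country A chooses T2. Subgame-perfect outcome: (T2, V) with payoffs (15, 17).
Under simultaneous play:
Country A's best replies: V→T3; W→T2; X→T0; Y→T0; Z→T2.
Country B's best replies: T0→Y; T1→Z; T2→V; T3→Z.
The unique mutual best reply is (T0, Y), giving (13, 20).
Country B earns 17 sequentially versus 20 at the Nash outcome: worse off.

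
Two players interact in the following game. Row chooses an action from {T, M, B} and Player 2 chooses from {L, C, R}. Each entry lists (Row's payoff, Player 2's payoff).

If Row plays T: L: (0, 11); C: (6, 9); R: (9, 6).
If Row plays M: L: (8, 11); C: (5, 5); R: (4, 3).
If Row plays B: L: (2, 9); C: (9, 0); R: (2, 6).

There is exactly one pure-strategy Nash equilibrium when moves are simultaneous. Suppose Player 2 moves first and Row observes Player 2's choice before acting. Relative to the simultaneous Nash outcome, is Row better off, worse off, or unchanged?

unchanged

Row best-responds to each possible Player 2 move:
- L: BR = M, leader payoff 11.
- C: BR = B, leader payoff 0.
- R: BR = T, leader payoff 6.
Maximizing over 11, 0, 6, Player 2 chooses L. Subgame-perfect outcome: (M, L) with payoffs (8, 11).
Under simultaneous play:
Row's best replies: L→M; C→B; R→T.
Player 2's best replies: T→L; M→L; B→L.
Only (M, L) has each player best-responding; Nash payoffs (8, 11).
Row earns 8 sequentially versus 8 at the Nash outcome: unchanged.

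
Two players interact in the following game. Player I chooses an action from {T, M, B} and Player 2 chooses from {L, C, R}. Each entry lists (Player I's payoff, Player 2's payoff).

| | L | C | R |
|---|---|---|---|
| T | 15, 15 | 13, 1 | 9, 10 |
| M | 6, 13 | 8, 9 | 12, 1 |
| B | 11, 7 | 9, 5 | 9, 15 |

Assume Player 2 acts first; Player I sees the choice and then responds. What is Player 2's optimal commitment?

Backward induction with Player 2 moving first.
- L: BR = T, leader payoff 15.
- C: BR = T, leader payoff 1.
- R: BR = M, leader payoff 1.
Among 15, 1, 1, the best is 15 at L. Subgame-perfect outcome: (T, L) with payoffs (15, 15).

L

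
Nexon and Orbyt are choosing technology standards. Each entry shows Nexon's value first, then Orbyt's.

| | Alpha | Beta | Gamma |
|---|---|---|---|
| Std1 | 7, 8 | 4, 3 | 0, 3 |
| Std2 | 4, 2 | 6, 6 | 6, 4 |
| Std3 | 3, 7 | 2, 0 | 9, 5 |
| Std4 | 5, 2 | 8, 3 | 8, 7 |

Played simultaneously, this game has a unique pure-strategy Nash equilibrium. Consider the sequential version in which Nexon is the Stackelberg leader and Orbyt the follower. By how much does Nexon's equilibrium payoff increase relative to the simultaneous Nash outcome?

1

Backward induction with Nexon moving first.
- Std1: BR = Alpha, leader payoff 7.
- Std2: BR = Beta, leader payoff 6.
- Std3: BR = Alpha, leader payoff 3.
- Std4: BR = Gamma, leader payoff 8.
Nexon's induced payoffs are 7, 6, 3, 8, so Nexon commits to Std4. Subgame-perfect outcome: (Std4, Gamma) with payoffs (8, 7).
For the simultaneous game, intersect best replies.
Nexon's best replies: Alpha→Std1; Beta→Std4; Gamma→Std3.
Orbyt's best replies: Std1→Alpha; Std2→Beta; Std3→Alpha; Std4→Gamma.
The unique mutual best reply is (Std1, Alpha), giving (7, 8).
Nexon's commitment gain: 8 − 7 = 1.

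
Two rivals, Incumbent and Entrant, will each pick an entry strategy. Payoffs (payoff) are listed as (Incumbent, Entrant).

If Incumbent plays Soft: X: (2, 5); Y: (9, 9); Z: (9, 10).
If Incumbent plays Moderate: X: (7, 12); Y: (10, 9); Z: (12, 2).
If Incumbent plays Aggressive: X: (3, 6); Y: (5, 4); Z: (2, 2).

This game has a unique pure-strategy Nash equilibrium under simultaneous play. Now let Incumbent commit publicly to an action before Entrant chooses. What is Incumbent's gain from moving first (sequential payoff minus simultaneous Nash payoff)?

2

Entrant best-responds to each possible Incumbent move:
- Soft: BR = Z, leader payoff 9.
- Moderate: BR = X, leader payoff 7.
- Aggressive: BR = X, leader payoff 3.
Incumbent's induced payoffs are 9, 7, 3, so Incumbent commits to Soft. Subgame-perfect outcome: (Soft, Z) with payoffs (9, 10).
Now find the simultaneous Nash equilibrium.
Incumbent's best replies: X→Moderate; Y→Moderate; Z→Moderate.
Entrant's best replies: Soft→Z; Moderate→X; Aggressive→X.
The unique mutual best reply is (Moderate, X), giving (7, 12).
Incumbent's commitment gain: 9 − 7 = 2.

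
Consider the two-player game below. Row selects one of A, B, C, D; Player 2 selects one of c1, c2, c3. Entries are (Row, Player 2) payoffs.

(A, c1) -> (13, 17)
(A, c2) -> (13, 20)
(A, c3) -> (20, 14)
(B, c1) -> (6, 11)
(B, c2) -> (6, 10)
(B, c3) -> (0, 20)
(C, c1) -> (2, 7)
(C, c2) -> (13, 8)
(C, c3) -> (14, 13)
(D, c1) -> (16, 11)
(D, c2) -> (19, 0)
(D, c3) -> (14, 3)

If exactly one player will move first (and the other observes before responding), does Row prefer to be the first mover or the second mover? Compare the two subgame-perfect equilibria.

If Row leads: Player 2's best replies are A→c2, B→c3, C→c3, D→c1; Row's induced payoffs 13, 0, 14, 16; outcome (D, c1), payoffs (16, 11).
If Player 2 leads: Row's best replies are c1→D, c2→D, c3→A; Player 2's induced payoffs 11, 0, 14; outcome (A, c3), payoffs (20, 14).
Row gets 16 moving first and 20 moving second, so Row prefers to move second.

second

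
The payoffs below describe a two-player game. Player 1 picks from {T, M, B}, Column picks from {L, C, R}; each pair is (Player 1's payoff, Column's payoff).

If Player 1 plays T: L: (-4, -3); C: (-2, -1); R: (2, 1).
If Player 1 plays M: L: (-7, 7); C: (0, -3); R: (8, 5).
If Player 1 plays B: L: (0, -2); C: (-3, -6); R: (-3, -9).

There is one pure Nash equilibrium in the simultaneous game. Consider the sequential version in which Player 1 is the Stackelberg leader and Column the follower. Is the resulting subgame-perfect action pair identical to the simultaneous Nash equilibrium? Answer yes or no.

no

Solve by backward induction (Player 1 leads).
- T: BR = R, leader payoff 2.
- M: BR = L, leader payoff -7.
- B: BR = L, leader payoff 0.
Player 1's induced payoffs are 2, -7, 0, so Player 1 commits to T. Subgame-perfect outcome: (T, R) with payoffs (2, 1).
Under simultaneous play:
Player 1's best replies: L→B; C→M; R→M.
Column's best replies: T→R; M→L; B→L.
Only (B, L) has each player best-responding; Nash payoffs (0, -2).
Sequential outcome (T, R) differs from the Nash profile (B, L).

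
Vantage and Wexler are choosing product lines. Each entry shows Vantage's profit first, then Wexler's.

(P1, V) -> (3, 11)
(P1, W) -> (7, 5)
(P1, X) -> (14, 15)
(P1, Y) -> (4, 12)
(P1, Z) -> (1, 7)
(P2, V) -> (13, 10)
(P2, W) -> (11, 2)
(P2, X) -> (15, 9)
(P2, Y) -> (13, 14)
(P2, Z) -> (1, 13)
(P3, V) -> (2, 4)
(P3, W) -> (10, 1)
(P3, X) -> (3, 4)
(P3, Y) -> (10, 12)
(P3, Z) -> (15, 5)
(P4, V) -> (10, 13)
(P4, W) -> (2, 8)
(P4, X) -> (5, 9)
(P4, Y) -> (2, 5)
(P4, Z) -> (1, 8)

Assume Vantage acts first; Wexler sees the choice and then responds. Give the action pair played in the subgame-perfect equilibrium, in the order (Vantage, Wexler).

Wexler best-responds to each possible Vantage move:
- P1: Wexler compares 11, 5, 15, 12, 7 and picks X; Vantage would get 14.
- P2: Wexler compares 10, 2, 9, 14, 13 and picks Y; Vantage would get 13.
- P3: Wexler compares 4, 1, 4, 12, 5 and picks Y; Vantage would get 10.
- P4: Wexler compares 13, 8, 9, 5, 8 and picks V; Vantage would get 10.
Maximizing over 14, 13, 10, 10, Vantage chooses P1. Subgame-perfect outcome: (P1, X) with payoffs (14, 15).

(P1, X)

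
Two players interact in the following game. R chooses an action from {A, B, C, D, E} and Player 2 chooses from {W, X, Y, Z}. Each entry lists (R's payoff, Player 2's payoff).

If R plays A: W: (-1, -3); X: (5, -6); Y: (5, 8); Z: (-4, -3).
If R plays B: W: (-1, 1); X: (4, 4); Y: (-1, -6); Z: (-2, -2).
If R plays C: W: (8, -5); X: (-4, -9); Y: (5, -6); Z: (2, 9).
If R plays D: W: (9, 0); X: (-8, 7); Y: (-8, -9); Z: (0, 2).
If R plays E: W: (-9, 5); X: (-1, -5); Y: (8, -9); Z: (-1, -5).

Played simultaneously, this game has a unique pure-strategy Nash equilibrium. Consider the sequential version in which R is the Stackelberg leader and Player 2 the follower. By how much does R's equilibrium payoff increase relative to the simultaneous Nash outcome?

Backward induction with R moving first.
- A: BR = Y, leader payoff 5.
- B: BR = X, leader payoff 4.
- C: BR = Z, leader payoff 2.
- D: BR = X, leader payoff -8.
- E: BR = W, leader payoff -9.
Maximizing over 5, 4, 2, -8, -9, R chooses A. Subgame-perfect outcome: (A, Y) with payoffs (5, 8).
Now find the simultaneous Nash equilibrium.
R's best replies: W→D; X→A; Y→E; Z→C.
Player 2's best replies: A→Y; B→X; C→Z; D→X; E→W.
The unique mutual best reply is (C, Z), giving (2, 9).
R's commitment gain: 5 − 2 = 3.

3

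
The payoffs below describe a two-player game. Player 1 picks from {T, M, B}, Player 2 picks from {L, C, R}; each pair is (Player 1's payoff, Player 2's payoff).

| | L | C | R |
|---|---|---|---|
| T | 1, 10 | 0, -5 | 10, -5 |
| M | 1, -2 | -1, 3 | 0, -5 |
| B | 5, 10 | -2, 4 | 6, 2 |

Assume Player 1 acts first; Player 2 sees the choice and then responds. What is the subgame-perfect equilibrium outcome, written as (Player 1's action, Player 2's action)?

(B, L)

Player 2 best-responds to each possible Player 1 move:
- T: BR = L, leader payoff 1.
- M: BR = C, leader payoff -1.
- B: BR = L, leader payoff 5.
Maximizing over 1, -1, 5, Player 1 chooses B. Subgame-perfect outcome: (B, L) with payoffs (5, 10).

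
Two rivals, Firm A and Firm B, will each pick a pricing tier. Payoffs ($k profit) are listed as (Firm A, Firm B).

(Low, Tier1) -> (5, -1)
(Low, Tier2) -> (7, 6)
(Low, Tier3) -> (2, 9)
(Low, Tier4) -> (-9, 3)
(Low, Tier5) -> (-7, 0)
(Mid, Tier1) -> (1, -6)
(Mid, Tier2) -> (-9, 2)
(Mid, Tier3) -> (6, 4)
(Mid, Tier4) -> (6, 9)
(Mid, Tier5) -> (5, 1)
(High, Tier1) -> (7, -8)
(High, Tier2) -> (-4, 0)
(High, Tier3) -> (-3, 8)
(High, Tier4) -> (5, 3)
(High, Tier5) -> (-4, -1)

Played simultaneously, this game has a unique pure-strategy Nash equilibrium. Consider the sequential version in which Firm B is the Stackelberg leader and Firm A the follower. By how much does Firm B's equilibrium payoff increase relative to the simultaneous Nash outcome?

0

Backward induction with Firm B moving first.
- Tier1: BR = High, leader payoff -8.
- Tier2: BR = Low, leader payoff 6.
- Tier3: BR = Mid, leader payoff 4.
- Tier4: BR = Mid, leader payoff 9.
- Tier5: BR = Mid, leader payoff 1.
Among -8, 6, 4, 9, 1, the best is 9 at Tier4. Subgame-perfect outcome: (Mid, Tier4) with payoffs (6, 9).
Now find the simultaneous Nash equilibrium.
Firm A's best replies: Tier1→High; Tier2→Low; Tier3→Mid; Tier4→Mid; Tier5→Mid.
Firm B's best replies: Low→Tier3; Mid→Tier4; High→Tier3.
Only (Mid, Tier4) has each player best-responding; Nash payoffs (6, 9).
Firm B's commitment gain: 9 − 9 = 0.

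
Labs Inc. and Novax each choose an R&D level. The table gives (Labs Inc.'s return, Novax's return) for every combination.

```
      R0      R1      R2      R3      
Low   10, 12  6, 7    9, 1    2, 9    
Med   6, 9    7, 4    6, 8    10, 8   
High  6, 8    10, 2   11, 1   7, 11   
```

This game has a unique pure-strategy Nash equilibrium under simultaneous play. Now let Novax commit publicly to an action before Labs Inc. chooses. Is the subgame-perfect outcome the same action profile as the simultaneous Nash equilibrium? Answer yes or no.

Labs Inc. best-responds to each possible Novax move:
- R0: Labs Inc. compares 10, 6, 6 and picks Low; Novax would get 12.
- R1: Labs Inc. compares 6, 7, 10 and picks High; Novax would get 2.
- R2: Labs Inc. compares 9, 6, 11 and picks High; Novax would get 1.
- R3: Labs Inc. compares 2, 10, 7 and picks Med; Novax would get 8.
Novax's induced payoffs are 12, 2, 1, 8, so Novax commits to R0. Subgame-perfect outcome: (Low, R0) with payoffs (10, 12).
Under simultaneous play:
Labs Inc.'s best replies: R0→Low; R1→High; R2→High; R3→Med.
Novax's best replies: Low→R0; Med→R0; High→R3.
The unique mutual best reply is (Low, R0), giving (10, 12).
Sequential outcome (Low, R0) coincides with the Nash profile (Low, R0).

yes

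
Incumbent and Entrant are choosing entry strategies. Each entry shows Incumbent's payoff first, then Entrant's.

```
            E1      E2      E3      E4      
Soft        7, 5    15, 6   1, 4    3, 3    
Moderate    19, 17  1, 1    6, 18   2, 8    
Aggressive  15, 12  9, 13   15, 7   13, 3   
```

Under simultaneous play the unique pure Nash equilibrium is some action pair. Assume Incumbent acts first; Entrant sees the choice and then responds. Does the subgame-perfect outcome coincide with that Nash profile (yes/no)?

Work backward from Entrant's decision.
- Soft: Entrant compares 5, 6, 4, 3 and picks E2; Incumbent would get 15.
- Moderate: Entrant compares 17, 1, 18, 8 and picks E3; Incumbent would get 6.
- Aggressive: Entrant compares 12, 13, 7, 3 and picks E2; Incumbent would get 9.
Among 15, 6, 9, the best is 15 at Soft. Subgame-perfect outcome: (Soft, E2) with payoffs (15, 6).
Now find the simultaneous Nash equilibrium.
Incumbent's best replies: E1→Moderate; E2→Soft; E3→Aggressive; E4→Aggressive.
Entrant's best replies: Soft→E2; Moderate→E3; Aggressive→E2.
Only (Soft, E2) has each player best-responding; Nash payoffs (15, 6).
Sequential outcome (Soft, E2) coincides with the Nash profile (Soft, E2).

yes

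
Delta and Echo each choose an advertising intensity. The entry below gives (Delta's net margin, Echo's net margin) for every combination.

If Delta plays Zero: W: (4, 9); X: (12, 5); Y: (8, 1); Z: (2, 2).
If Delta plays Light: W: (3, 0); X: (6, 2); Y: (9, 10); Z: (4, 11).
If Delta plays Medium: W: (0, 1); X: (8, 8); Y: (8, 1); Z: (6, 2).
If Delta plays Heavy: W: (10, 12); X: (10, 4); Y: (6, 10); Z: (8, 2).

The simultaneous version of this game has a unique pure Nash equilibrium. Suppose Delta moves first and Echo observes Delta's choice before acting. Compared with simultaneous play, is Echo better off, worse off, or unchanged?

unchanged

Solve by backward induction (Delta leads).
- Zero → Echo plays W (best of 9, 5, 1, 2); Delta gets 4.
- Light → Echo plays Z (best of 0, 2, 10, 11); Delta gets 4.
- Medium → Echo plays X (best of 1, 8, 1, 2); Delta gets 8.
- Heavy → Echo plays W (best of 12, 4, 10, 2); Delta gets 10.
Among 4, 4, 8, 10, the best is 10 at Heavy. Subgame-perfect outcome: (Heavy, W) with payoffs (10, 12).
Now find the simultaneous Nash equilibrium.
Delta's best replies: W→Heavy; X→Zero; Y→Light; Z→Heavy.
Echo's best replies: Zero→W; Light→Z; Medium→X; Heavy→W.
Only (Heavy, W) has each player best-responding; Nash payoffs (10, 12).
Echo earns 12 sequentially versus 12 at the Nash outcome: unchanged.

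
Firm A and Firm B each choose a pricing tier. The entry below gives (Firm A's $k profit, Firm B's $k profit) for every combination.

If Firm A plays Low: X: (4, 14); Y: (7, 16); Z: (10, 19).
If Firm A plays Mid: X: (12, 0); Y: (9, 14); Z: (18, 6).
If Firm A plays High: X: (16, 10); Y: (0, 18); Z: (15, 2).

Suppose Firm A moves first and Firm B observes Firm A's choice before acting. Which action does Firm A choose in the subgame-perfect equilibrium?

Low

Solve by backward induction (Firm A leads).
- Low → Firm B plays Z (best of 14, 16, 19); Firm A gets 10.
- Mid → Firm B plays Y (best of 0, 14, 6); Firm A gets 9.
- High → Firm B plays Y (best of 10, 18, 2); Firm A gets 0.
Firm A's induced payoffs are 10, 9, 0, so Firm A commits to Low. Subgame-perfect outcome: (Low, Z) with payoffs (10, 19).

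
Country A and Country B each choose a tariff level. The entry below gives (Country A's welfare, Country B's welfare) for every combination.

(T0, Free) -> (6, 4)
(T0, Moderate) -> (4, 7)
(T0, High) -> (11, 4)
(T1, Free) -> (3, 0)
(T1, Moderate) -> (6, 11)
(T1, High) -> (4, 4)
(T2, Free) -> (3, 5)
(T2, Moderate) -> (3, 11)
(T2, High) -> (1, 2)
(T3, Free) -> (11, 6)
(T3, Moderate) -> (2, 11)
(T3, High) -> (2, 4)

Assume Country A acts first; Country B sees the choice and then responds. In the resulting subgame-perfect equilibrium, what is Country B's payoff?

Backward induction with Country A moving first.
- T0: BR = Moderate, leader payoff 4.
- T1: BR = Moderate, leader payoff 6.
- T2: BR = Moderate, leader payoff 3.
- T3: BR = Moderate, leader payoff 2.
Among 4, 6, 3, 2, the best is 6 at T1. Subgame-perfect outcome: (T1, Moderate) with payoffs (6, 11).

11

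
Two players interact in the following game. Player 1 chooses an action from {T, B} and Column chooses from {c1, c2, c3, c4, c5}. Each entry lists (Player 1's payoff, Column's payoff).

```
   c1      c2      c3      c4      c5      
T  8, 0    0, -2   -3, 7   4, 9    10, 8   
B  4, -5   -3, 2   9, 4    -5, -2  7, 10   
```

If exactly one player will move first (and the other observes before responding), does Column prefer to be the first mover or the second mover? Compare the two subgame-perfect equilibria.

If Player 1 leads: Column's best replies are T→c4, B→c5; Player 1's induced payoffs 4, 7; outcome (B, c5), payoffs (7, 10).
If Column leads: Player 1's best replies are c1→T, c2→T, c3→B, c4→T, c5→T; Column's induced payoffs 0, -2, 4, 9, 8; outcome (T, c4), payoffs (4, 9).
Column gets 9 moving first and 10 moving second, so Column prefers to move second.

second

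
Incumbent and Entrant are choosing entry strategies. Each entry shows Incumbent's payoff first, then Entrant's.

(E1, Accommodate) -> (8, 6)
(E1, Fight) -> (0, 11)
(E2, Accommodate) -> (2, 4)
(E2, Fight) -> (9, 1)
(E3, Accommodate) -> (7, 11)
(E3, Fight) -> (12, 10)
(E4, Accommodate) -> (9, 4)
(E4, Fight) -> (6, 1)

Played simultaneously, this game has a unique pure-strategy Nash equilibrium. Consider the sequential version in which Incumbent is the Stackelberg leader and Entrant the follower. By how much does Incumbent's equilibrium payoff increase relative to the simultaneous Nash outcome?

Solve by backward induction (Incumbent leads).
- E1 → Entrant plays Fight (best of 6, 11); Incumbent gets 0.
- E2 → Entrant plays Accommodate (best of 4, 1); Incumbent gets 2.
- E3 → Entrant plays Accommodate (best of 11, 10); Incumbent gets 7.
- E4 → Entrant plays Accommodate (best of 4, 1); Incumbent gets 9.
Incumbent's induced payoffs are 0, 2, 7, 9, so Incumbent commits to E4. Subgame-perfect outcome: (E4, Accommodate) with payoffs (9, 4).
Now find the simultaneous Nash equilibrium.
Incumbent's best replies: Accommodate→E4; Fight→E3.
Entrant's best replies: E1→Fight; E2→Accommodate; E3→Accommodate; E4→Accommodate.
The unique mutual best reply is (E4, Accommodate), giving (9, 4).
Incumbent's commitment gain: 9 − 9 = 0.

0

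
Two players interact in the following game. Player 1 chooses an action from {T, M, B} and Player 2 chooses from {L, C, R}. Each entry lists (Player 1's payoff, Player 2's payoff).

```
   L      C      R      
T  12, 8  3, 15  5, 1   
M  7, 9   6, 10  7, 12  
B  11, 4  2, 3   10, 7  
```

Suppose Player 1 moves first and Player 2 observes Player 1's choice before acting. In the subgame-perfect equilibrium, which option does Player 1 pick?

B

Backward induction with Player 1 moving first.
- T: Player 2 compares 8, 15, 1 and picks C; Player 1 would get 3.
- M: Player 2 compares 9, 10, 12 and picks R; Player 1 would get 7.
- B: Player 2 compares 4, 3, 7 and picks R; Player 1 would get 10.
Among 3, 7, 10, the best is 10 at B. Subgame-perfect outcome: (B, R) with payoffs (10, 7).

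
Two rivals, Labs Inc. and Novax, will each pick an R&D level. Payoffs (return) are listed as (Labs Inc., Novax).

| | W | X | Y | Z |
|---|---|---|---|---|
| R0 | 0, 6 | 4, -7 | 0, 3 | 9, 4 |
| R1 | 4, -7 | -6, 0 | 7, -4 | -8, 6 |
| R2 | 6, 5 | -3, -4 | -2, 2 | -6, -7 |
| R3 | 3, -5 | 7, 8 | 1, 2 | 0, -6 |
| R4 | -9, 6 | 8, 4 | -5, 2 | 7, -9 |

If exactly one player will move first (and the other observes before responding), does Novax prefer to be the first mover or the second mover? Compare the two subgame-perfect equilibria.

second

If Labs Inc. leads: Novax's best replies are R0→W, R1→Z, R2→W, R3→X, R4→W; Labs Inc.'s induced payoffs 0, -8, 6, 7, -9; outcome (R3, X), payoffs (7, 8).
If Novax leads: Labs Inc.'s best replies are W→R2, X→R4, Y→R1, Z→R0; Novax's induced payoffs 5, 4, -4, 4; outcome (R2, W), payoffs (6, 5).
Novax gets 5 moving first and 8 moving second, so Novax prefers to move second.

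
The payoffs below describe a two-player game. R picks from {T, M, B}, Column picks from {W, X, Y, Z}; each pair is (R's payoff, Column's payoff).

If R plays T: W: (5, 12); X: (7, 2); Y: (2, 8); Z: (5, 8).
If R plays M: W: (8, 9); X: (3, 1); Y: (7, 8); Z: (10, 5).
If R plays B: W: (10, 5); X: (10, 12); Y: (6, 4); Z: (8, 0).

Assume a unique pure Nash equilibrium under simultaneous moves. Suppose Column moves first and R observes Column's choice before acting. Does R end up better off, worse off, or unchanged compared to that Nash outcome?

Work backward from R's decision.
- W → R plays B (best of 5, 8, 10); Column gets 5.
- X → R plays B (best of 7, 3, 10); Column gets 12.
- Y → R plays M (best of 2, 7, 6); Column gets 8.
- Z → R plays M (best of 5, 10, 8); Column gets 5.
Among 5, 12, 8, 5, the best is 12 at X. Subgame-perfect outcome: (B, X) with payoffs (10, 12).
For the simultaneous game, intersect best replies.
R's best replies: W→B; X→B; Y→M; Z→M.
Column's best replies: T→W; M→W; B→X.
The unique mutual best reply is (B, X), giving (10, 12).
R earns 10 sequentially versus 10 at the Nash outcome: unchanged.

unchanged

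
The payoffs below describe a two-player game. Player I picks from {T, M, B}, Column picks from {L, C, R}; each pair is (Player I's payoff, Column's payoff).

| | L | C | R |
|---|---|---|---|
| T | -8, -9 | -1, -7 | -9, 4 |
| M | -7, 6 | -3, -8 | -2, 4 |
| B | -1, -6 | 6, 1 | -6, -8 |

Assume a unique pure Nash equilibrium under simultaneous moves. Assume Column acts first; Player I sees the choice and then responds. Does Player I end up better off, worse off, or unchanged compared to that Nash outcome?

worse off

Solve by backward induction (Column leads).
- L: BR = B, leader payoff -6.
- C: BR = B, leader payoff 1.
- R: BR = M, leader payoff 4.
Column's induced payoffs are -6, 1, 4, so Column commits to R. Subgame-perfect outcome: (M, R) with payoffs (-2, 4).
Now find the simultaneous Nash equilibrium.
Player I's best replies: L→B; C→B; R→M.
Column's best replies: T→R; M→L; B→C.
Only (B, C) has each player best-responding; Nash payoffs (6, 1).
Player I earns -2 sequentially versus 6 at the Nash outcome: worse off.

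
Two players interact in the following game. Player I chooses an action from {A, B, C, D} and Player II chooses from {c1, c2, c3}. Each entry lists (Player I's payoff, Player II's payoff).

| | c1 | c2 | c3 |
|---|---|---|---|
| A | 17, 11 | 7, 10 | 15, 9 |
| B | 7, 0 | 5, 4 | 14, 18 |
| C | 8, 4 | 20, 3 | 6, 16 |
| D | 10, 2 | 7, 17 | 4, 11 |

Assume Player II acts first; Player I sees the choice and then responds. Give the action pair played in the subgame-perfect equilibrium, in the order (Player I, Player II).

Player I best-responds to each possible Player II move:
- c1: Player I compares 17, 7, 8, 10 and picks A; Player II would get 11.
- c2: Player I compares 7, 5, 20, 7 and picks C; Player II would get 3.
- c3: Player I compares 15, 14, 6, 4 and picks A; Player II would get 9.
Maximizing over 11, 3, 9, Player II chooses c1. Subgame-perfect outcome: (A, c1) with payoffs (17, 11).

(A, c1)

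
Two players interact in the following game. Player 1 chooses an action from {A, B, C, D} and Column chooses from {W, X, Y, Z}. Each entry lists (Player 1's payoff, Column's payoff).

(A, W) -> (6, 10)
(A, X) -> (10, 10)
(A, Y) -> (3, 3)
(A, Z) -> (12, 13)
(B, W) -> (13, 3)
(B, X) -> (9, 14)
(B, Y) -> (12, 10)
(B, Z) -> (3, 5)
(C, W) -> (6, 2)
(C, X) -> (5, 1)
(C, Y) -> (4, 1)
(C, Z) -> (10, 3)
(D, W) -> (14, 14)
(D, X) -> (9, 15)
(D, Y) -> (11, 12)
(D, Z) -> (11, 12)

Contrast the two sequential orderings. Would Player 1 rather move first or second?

second

If Player 1 leads: Column's best replies are A→Z, B→X, C→Z, D→X; Player 1's induced payoffs 12, 9, 10, 9; outcome (A, Z), payoffs (12, 13).
If Column leads: Player 1's best replies are W→D, X→A, Y→B, Z→A; Column's induced payoffs 14, 10, 10, 13; outcome (D, W), payoffs (14, 14).
Player 1 gets 12 moving first and 14 moving second, so Player 1 prefers to move second.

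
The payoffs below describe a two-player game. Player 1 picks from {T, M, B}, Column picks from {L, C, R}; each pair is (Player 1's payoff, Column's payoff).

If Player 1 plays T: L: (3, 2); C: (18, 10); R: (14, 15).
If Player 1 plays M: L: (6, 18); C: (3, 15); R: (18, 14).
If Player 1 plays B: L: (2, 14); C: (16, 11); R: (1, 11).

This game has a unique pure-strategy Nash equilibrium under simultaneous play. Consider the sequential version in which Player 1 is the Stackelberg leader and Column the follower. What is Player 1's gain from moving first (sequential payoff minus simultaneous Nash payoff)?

8

Work backward from Column's decision.
- T: BR = R, leader payoff 14.
- M: BR = L, leader payoff 6.
- B: BR = L, leader payoff 2.
Among 14, 6, 2, the best is 14 at T. Subgame-perfect outcome: (T, R) with payoffs (14, 15).
Under simultaneous play:
Player 1's best replies: L→M; C→T; R→M.
Column's best replies: T→R; M→L; B→L.
The unique mutual best reply is (M, L), giving (6, 18).
Player 1's commitment gain: 14 − 6 = 8.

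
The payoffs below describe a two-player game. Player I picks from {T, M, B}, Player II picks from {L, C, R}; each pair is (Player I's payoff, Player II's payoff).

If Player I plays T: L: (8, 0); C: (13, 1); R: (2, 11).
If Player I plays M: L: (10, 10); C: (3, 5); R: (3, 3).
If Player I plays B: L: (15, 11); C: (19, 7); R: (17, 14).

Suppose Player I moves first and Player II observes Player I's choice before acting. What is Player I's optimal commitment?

B

Player II best-responds to each possible Player I move:
- T: Player II compares 0, 1, 11 and picks R; Player I would get 2.
- M: Player II compares 10, 5, 3 and picks L; Player I would get 10.
- B: Player II compares 11, 7, 14 and picks R; Player I would get 17.
Player I's induced payoffs are 2, 10, 17, so Player I commits to B. Subgame-perfect outcome: (B, R) with payoffs (17, 14).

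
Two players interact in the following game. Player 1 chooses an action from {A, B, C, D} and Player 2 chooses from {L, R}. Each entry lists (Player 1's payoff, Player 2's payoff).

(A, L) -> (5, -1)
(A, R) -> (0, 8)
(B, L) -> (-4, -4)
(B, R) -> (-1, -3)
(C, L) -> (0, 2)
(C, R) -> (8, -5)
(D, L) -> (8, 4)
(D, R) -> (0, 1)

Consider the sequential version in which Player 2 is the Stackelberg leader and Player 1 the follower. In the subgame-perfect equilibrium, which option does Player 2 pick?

L

Solve by backward induction (Player 2 leads).
- L: BR = D, leader payoff 4.
- R: BR = C, leader payoff -5.
Among 4, -5, the best is 4 at L. Subgame-perfect outcome: (D, L) with payoffs (8, 4).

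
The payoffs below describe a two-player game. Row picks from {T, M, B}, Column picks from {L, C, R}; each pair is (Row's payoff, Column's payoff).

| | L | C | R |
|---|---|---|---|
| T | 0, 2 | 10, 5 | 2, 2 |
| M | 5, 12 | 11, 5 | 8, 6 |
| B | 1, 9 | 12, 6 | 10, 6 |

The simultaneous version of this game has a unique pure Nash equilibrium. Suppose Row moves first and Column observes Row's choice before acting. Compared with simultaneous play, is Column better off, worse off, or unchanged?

Backward induction with Row moving first.
- T → Column plays C (best of 2, 5, 2); Row gets 10.
- M → Column plays L (best of 12, 5, 6); Row gets 5.
- B → Column plays L (best of 9, 6, 6); Row gets 1.
Among 10, 5, 1, the best is 10 at T. Subgame-perfect outcome: (T, C) with payoffs (10, 5).
Now find the simultaneous Nash equilibrium.
Row's best replies: L→M; C→B; R→B.
Column's best replies: T→C; M→L; B→L.
The unique mutual best reply is (M, L), giving (5, 12).
Column earns 5 sequentially versus 12 at the Nash outcome: worse off.

worse off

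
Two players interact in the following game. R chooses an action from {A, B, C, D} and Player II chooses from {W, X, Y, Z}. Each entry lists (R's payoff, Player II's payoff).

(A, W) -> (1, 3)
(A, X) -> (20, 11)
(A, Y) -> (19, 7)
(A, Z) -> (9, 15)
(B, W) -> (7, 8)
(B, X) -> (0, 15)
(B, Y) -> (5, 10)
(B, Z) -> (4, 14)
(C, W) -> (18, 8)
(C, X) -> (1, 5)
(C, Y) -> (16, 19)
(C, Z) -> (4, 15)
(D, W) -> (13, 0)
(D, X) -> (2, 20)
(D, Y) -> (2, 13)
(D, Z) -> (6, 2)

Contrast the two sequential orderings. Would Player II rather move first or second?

If R leads: Player II's best replies are A→Z, B→X, C→Y, D→X; R's induced payoffs 9, 0, 16, 2; outcome (C, Y), payoffs (16, 19).
If Player II leads: R's best replies are W→C, X→A, Y→A, Z→A; Player II's induced payoffs 8, 11, 7, 15; outcome (A, Z), payoffs (9, 15).
Player II gets 15 moving first and 19 moving second, so Player II prefers to move second.

second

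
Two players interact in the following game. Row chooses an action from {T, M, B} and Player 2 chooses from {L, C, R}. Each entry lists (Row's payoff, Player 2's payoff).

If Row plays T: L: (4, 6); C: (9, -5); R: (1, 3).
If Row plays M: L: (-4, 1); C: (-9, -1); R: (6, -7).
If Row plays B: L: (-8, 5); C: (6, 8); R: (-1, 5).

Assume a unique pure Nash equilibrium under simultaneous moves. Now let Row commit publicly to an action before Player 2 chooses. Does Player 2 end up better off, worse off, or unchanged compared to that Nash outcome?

Player 2 best-responds to each possible Row move:
- T: Player 2 compares 6, -5, 3 and picks L; Row would get 4.
- M: Player 2 compares 1, -1, -7 and picks L; Row would get -4.
- B: Player 2 compares 5, 8, 5 and picks C; Row would get 6.
Row's induced payoffs are 4, -4, 6, so Row commits to B. Subgame-perfect outcome: (B, C) with payoffs (6, 8).
For the simultaneous game, intersect best replies.
Row's best replies: L→T; C→T; R→M.
Player 2's best replies: T→L; M→L; B→C.
The unique mutual best reply is (T, L), giving (4, 6).
Player 2 earns 8 sequentially versus 6 at the Nash outcome: better off.

better off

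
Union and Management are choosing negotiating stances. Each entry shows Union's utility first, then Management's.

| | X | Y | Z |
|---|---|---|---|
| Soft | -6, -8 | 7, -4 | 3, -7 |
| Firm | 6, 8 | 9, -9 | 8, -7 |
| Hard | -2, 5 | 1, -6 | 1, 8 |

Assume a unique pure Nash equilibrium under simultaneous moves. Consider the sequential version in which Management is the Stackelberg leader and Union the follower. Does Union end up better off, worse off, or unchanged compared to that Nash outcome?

Union best-responds to each possible Management move:
- X: Union compares -6, 6, -2 and picks Firm; Management would get 8.
- Y: Union compares 7, 9, 1 and picks Firm; Management would get -9.
- Z: Union compares 3, 8, 1 and picks Firm; Management would get -7.
Management's induced payoffs are 8, -9, -7, so Management commits to X. Subgame-perfect outcome: (Firm, X) with payoffs (6, 8).
For the simultaneous game, intersect best replies.
Union's best replies: X→Firm; Y→Firm; Z→Firm.
Management's best replies: Soft→Y; Firm→X; Hard→Z.
The unique mutual best reply is (Firm, X), giving (6, 8).
Union earns 6 sequentially versus 6 at the Nash outcome: unchanged.

unchanged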